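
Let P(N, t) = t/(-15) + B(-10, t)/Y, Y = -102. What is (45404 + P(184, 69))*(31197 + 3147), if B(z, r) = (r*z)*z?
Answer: 132334266456/85 ≈ 1.5569e+9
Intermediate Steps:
B(z, r) = r*z²
P(N, t) = -89*t/85 (P(N, t) = t/(-15) + (t*(-10)²)/(-102) = t*(-1/15) + (t*100)*(-1/102) = -t/15 + (100*t)*(-1/102) = -t/15 - 50*t/51 = -89*t/85)
(45404 + P(184, 69))*(31197 + 3147) = (45404 - 89/85*69)*(31197 + 3147) = (45404 - 6141/85)*34344 = (3853199/85)*34344 = 132334266456/85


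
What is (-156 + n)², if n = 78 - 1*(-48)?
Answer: 900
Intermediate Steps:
n = 126 (n = 78 + 48 = 126)
(-156 + n)² = (-156 + 126)² = (-30)² = 900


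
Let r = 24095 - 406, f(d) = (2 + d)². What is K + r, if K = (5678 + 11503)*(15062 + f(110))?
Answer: 474322375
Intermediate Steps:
r = 23689
K = 474298686 (K = (5678 + 11503)*(15062 + (2 + 110)²) = 17181*(15062 + 112²) = 17181*(15062 + 12544) = 17181*27606 = 474298686)
K + r = 474298686 + 23689 = 474322375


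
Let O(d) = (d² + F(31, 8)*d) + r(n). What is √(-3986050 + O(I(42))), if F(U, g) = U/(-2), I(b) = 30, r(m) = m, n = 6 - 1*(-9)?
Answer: 40*I*√2491 ≈ 1996.4*I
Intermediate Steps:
n = 15 (n = 6 + 9 = 15)
F(U, g) = -U/2 (F(U, g) = U*(-½) = -U/2)
O(d) = 15 + d² - 31*d/2 (O(d) = (d² + (-½*31)*d) + 15 = (d² - 31*d/2) + 15 = 15 + d² - 31*d/2)
√(-3986050 + O(I(42))) = √(-3986050 + (15 + 30² - 31/2*30)) = √(-3986050 + (15 + 900 - 465)) = √(-3986050 + 450) = √(-3985600) = 40*I*√2491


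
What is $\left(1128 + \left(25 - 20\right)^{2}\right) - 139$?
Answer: $1014$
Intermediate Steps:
$\left(1128 + \left(25 - 20\right)^{2}\right) - 139 = \left(1128 + 5^{2}\right) - 139 = \left(1128 + 25\right) - 139 = 1153 - 139 = 1014$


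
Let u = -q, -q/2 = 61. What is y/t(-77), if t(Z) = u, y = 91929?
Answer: 91929/122 ≈ 753.52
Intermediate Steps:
q = -122 (q = -2*61 = -122)
u = 122 (u = -1*(-122) = 122)
t(Z) = 122
y/t(-77) = 91929/122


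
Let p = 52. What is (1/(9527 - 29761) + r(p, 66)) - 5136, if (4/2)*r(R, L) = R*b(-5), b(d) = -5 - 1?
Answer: -107078329/20234 ≈ -5292.0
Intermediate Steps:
b(d) = -6
r(R, L) = -3*R (r(R, L) = (R*(-6))/2 = (-6*R)/2 = -3*R)
(1/(9527 - 29761) + r(p, 66)) - 5136 = (1/(9527 - 29761) - 3*52) - 5136 = (1/(-20234) - 156) - 5136 = (-1/20234 - 156) - 5136 = -3156505/20234 - 5136 = -107078329/20234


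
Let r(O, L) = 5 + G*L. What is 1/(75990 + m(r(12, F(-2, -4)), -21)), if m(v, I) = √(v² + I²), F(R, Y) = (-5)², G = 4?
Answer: 12665/962411439 - 7*√26/1924822878 ≈ 1.3141e-5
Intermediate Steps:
F(R, Y) = 25
r(O, L) = 5 + 4*L
m(v, I) = √(I² + v²)
1/(75990 + m(r(12, F(-2, -4)), -21)) = 1/(75990 + √((-21)² + (5 + 4*25)²)) = 1/(75990 + √(441 + (5 + 100)²)) = 1/(75990 + √(441 + 105²)) = 1/(75990 + √(441 + 11025)) = 1/(75990 + √11466) = 1/(75990 + 21*√26)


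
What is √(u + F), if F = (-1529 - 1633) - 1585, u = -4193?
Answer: 2*I*√2235 ≈ 94.552*I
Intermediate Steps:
F = -4747 (F = -3162 - 1585 = -4747)
√(u + F) = √(-4193 - 4747) = √(-8940) = 2*I*√2235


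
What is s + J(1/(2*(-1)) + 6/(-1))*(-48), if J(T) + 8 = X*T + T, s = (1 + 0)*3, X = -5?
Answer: -861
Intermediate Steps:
s = 3 (s = 1*3 = 3)
J(T) = -8 - 4*T (J(T) = -8 + (-5*T + T) = -8 - 4*T)
s + J(1/(2*(-1)) + 6/(-1))*(-48) = 3 + (-8 - 4*(1/(2*(-1)) + 6/(-1)))*(-48) = 3 + (-8 - 4*((½)*(-1) + 6*(-1)))*(-48) = 3 + (-8 - 4*(-½ - 6))*(-48) = 3 + (-8 - 4*(-13/2))*(-48) = 3 + (-8 + 26)*(-48) = 3 + 18*(-48) = 3 - 864 = -861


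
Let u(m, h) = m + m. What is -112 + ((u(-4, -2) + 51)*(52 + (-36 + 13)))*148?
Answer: 184444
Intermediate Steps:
u(m, h) = 2*m
-112 + ((u(-4, -2) + 51)*(52 + (-36 + 13)))*148 = -112 + ((2*(-4) + 51)*(52 + (-36 + 13)))*148 = -112 + ((-8 + 51)*(52 - 23))*148 = -112 + (43*29)*148 = -112 + 1247*148 = -112 + 184556 = 184444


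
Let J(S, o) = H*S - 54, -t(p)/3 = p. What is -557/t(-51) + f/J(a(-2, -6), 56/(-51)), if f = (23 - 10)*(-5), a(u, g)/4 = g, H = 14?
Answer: -1063/306 ≈ -3.4739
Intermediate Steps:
t(p) = -3*p
a(u, g) = 4*g
f = -65 (f = 13*(-5) = -65)
J(S, o) = -54 + 14*S (J(S, o) = 14*S - 54 = -54 + 14*S)
-557/t(-51) + f/J(a(-2, -6), 56/(-51)) = -557/((-3*(-51))) - 65/(-54 + 14*(4*(-6))) = -557/153 - 65/(-54 + 14*(-24)) = -557*1/153 - 65/(-54 - 336) = -557/153 - 65/(-390) = -557/153 - 65*(-1/390) = -557/153 + ⅙ = -1063/306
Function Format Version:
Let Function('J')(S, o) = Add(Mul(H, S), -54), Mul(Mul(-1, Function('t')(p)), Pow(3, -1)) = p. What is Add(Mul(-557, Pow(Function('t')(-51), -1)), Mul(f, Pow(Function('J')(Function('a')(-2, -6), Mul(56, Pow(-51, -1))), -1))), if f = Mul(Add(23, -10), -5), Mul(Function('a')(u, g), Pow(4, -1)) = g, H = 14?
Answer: Rational(-1063, 306) ≈ -3.4739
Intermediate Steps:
Function('t')(p) = Mul(-3, p)
Function('a')(u, g) = Mul(4, g)
f = -65 (f = Mul(13, -5) = -65)
Function('J')(S, o) = Add(-54, Mul(14, S)) (Function('J')(S, o) = Add(Mul(14, S), -54) = Add(-54, Mul(14, S)))
Add(Mul(-557, Pow(Function('t')(-51), -1)), Mul(f, Pow(Function('J')(Function('a')(-2, -6), Mul(56, Pow(-51, -1))), -1))) = Add(Mul(-557, Pow(Mul(-3, -51), -1)), Mul(-65, Pow(Add(-54, Mul(14, Mul(4, -6))), -1))) = Add(Mul(-557, Pow(153, -1)), Mul(-65, Pow(Add(-54, Mul(14, -24)), -1))) = Add(Mul(-557, Rational(1, 153)), Mul(-65, Pow(Add(-54, -336), -1))) = Add(Rational(-557, 153), Mul(-65, Pow(-390, -1))) = Add(Rational(-557, 153), Mul(-65, Rational(-1, 390))) = Add(Rational(-557, 153), Rational(1, 6)) = Rational(-1063, 306)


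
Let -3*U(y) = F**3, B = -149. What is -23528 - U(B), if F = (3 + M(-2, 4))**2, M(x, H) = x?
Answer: -70583/3 ≈ -23528.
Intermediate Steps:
F = 1 (F = (3 - 2)**2 = 1**2 = 1)
U(y) = -1/3 (U(y) = -1/3*1**3 = -1/3*1 = -1/3)
-23528 - U(B) = -23528 - 1*(-1/3) = -23528 + 1/3 = -70583/3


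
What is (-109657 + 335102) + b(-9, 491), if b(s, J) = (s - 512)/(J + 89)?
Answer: 130757579/580 ≈ 2.2544e+5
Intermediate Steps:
b(s, J) = (-512 + s)/(89 + J)
(-109657 + 335102) + b(-9, 491) = (-109657 + 335102) + (-512 - 9)/(89 + 491) = 225445 - 521/580 = 130757579/580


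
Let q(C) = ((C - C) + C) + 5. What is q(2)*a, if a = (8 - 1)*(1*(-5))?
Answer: -245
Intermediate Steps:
q(C) = 5 + C (q(C) = (0 + C) + 5 = C + 5 = 5 + C)
a = -35 (a = 7*(-5) = -35)
q(2)*a = (5 + 2)*(-35) = 7*(-35) = -245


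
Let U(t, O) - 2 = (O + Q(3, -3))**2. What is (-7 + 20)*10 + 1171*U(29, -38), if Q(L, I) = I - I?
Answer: 1693396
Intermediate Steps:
Q(L, I) = 0
U(t, O) = 2 + O**2 (U(t, O) = 2 + (O + 0)**2 = 2 + O**2)
(-7 + 20)*10 + 1171*U(29, -38) = (-7 + 20)*10 + 1171*(2 + (-38)**2) = 13*10 + 1171*(2 + 1444) = 130 + 1171*1446 = 130 + 1693266 = 1693396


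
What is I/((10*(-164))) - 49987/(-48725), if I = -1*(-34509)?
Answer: -319894469/15981800 ≈ -20.016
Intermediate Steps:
I = 34509
I/((10*(-164))) - 49987/(-48725) = 34509/((10*(-164))) - 49987/(-48725) = 34509/(-1640) - 49987*(-1/48725) = 34509*(-1/1640) + 49987/48725 = -34509/1640 + 49987/48725 = -319894469/15981800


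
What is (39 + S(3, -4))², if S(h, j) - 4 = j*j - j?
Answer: 3969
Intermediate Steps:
S(h, j) = 4 + j² - j (S(h, j) = 4 + (j*j - j) = 4 + (j² - j) = 4 + j² - j)
(39 + S(3, -4))² = (39 + (4 + (-4)² - 1*(-4)))² = (39 + (4 + 16 + 4))² = (39 + 24)² = 63² = 3969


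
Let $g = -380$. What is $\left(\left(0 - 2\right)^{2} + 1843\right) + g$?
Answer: $1467$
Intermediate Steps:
$\left(\left(0 - 2\right)^{2} + 1843\right) + g = \left(\left(0 - 2\right)^{2} + 1843\right) - 380 = \left(\left(-2\right)^{2} + 1843\right) - 380 = \left(4 + 1843\right) - 380 = 1847 - 380 = 1467$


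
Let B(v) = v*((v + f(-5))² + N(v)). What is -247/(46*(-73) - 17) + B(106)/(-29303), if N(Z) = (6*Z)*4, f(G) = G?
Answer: -4552285909/98897625 ≈ -46.030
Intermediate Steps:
N(Z) = 24*Z
B(v) = v*((-5 + v)² + 24*v) (B(v) = v*((v - 5)² + 24*v) = v*((-5 + v)² + 24*v))
-247/(46*(-73) - 17) + B(106)/(-29303) = -247/(46*(-73) - 17) + (106*((-5 + 106)² + 24*106))/(-29303) = -247/(-3358 - 17) + (106*(101² + 2544))*(-1/29303) = -247/(-3375) + (106*(10201 + 2544))*(-1/29303) = -247*(-1/3375) + (106*12745)*(-1/29303) = 247/3375 + 1350970*(-1/29303) = 247/3375 - 1350970/29303 = -4552285909/98897625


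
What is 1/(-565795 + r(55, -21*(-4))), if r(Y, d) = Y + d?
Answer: -1/565656 ≈ -1.7679e-6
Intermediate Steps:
1/(-565795 + r(55, -21*(-4))) = 1/(-565795 + (55 - 21*(-4))) = 1/(-565795 + (55 + 84)) = 1/(-565795 + 139) = 1/(-565656) = -1/565656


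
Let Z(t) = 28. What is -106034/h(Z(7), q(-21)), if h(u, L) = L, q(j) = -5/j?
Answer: -2226714/5 ≈ -4.4534e+5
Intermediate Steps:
-106034/h(Z(7), q(-21)) = -106034/((-5/(-21))) = -106034/((-5*(-1/21))) = -106034/5/21 = -106034*21/5 = -2226714/5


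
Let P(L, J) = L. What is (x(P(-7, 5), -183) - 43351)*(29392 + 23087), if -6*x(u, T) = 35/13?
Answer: -59151057609/26 ≈ -2.2750e+9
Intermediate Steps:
x(u, T) = -35/78 (x(u, T) = -35/(6*13) = -⅙*35/13 = -35/78)
(x(P(-7, 5), -183) - 43351)*(29392 + 23087) = (-35/78 - 43351)*(29392 + 23087) = -3381413/78*52479 = -59151057609/26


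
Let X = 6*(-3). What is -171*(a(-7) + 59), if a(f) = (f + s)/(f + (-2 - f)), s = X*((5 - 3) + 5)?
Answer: -42921/2 ≈ -21461.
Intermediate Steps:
X = -18
s = -126 (s = -18*((5 - 3) + 5) = -18*(2 + 5) = -18*7 = -126)
a(f) = 63 - f/2 (a(f) = (f - 126)/(f + (-2 - f)) = (-126 + f)/(-2) = (-126 + f)*(-1/2) = 63 - f/2)
-171*(a(-7) + 59) = -171*((63 - 1/2*(-7)) + 59) = -171*((63 + 7/2) + 59) = -171*(133/2 + 59) = -171*251/2 = -42921/2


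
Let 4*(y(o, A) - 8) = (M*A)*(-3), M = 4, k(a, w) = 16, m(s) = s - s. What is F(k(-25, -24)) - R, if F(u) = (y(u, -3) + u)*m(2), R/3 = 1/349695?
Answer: -1/116565 ≈ -8.5789e-6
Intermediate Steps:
m(s) = 0
R = 1/116565 (R = 3/349695 = 3*(1/349695) = 1/116565 ≈ 8.5789e-6)
y(o, A) = 8 - 3*A (y(o, A) = 8 + ((4*A)*(-3))/4 = 8 + (-12*A)/4 = 8 - 3*A)
F(u) = 0 (F(u) = ((8 - 3*(-3)) + u)*0 = ((8 + 9) + u)*0 = (17 + u)*0 = 0)
F(k(-25, -24)) - R = 0 - 1*1/116565 = 0 - 1/116565 = -1/116565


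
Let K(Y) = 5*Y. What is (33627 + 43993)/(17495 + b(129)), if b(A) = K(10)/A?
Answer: 2002596/451381 ≈ 4.4366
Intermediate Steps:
b(A) = 50/A (b(A) = (5*10)/A = 50/A)
(33627 + 43993)/(17495 + b(129)) = (33627 + 43993)/(17495 + 50/129) = 77620/(17495 + 50*(1/129)) = 77620/(17495 + 50/129) = 77620/(2256905/129) = 77620*(129/2256905) = 2002596/451381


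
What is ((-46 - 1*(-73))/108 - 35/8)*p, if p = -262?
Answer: 4323/4 ≈ 1080.8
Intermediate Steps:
((-46 - 1*(-73))/108 - 35/8)*p = ((-46 - 1*(-73))/108 - 35/8)*(-262) = ((-46 + 73)*(1/108) - 35*⅛)*(-262) = (27*(1/108) - 35/8)*(-262) = (¼ - 35/8)*(-262) = -33/8*(-262) = 4323/4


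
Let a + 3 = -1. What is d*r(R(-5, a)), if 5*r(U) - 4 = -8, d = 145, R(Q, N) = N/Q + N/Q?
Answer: -116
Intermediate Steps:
a = -4 (a = -3 - 1 = -4)
R(Q, N) = 2*N/Q
r(U) = -4/5 (r(U) = 4/5 + (1/5)*(-8) = 4/5 - 8/5 = -4/5)
d*r(R(-5, a)) = 145*(-4/5) = -116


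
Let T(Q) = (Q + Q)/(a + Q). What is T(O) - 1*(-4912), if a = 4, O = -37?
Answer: 162170/33 ≈ 4914.2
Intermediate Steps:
T(Q) = 2*Q/(4 + Q) (T(Q) = (Q + Q)/(4 + Q) = (2*Q)/(4 + Q) = 2*Q/(4 + Q))
T(O) - 1*(-4912) = 2*(-37)/(4 - 37) - 1*(-4912) = 2*(-37)/(-33) + 4912 = 2*(-37)*(-1/33) + 4912 = 74/33 + 4912 = 162170/33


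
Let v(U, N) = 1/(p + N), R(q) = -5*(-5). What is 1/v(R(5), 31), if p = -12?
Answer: 19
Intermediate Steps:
R(q) = 25
v(U, N) = 1/(-12 + N)
1/v(R(5), 31) = 1/(1/(-12 + 31)) = 1/(1/19) = 19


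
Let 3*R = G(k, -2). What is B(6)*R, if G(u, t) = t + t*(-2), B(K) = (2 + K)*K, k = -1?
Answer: 32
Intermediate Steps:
B(K) = K*(2 + K)
G(u, t) = -t (G(u, t) = t - 2*t = -t)
R = ⅔ (R = (-1*(-2))/3 = (⅓)*2 = ⅔ ≈ 0.66667)
B(6)*R = (6*(2 + 6))*(⅔) = (6*8)*(⅔) = 48*(⅔) = 32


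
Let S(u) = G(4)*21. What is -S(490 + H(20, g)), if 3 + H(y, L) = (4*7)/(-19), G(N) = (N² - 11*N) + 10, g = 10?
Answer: 378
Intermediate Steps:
G(N) = 10 + N² - 11*N
H(y, L) = -85/19 (H(y, L) = -3 + (4*7)/(-19) = -3 + 28*(-1/19) = -3 - 28/19 = -85/19)
S(u) = -378 (S(u) = (10 + 4² - 11*4)*21 = (10 + 16 - 44)*21 = -18*21 = -378)
-S(490 + H(20, g)) = -1*(-378) = 378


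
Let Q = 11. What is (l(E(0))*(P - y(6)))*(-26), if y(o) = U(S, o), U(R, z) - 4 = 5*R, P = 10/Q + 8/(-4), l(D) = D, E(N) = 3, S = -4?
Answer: -12792/11 ≈ -1162.9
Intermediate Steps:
P = -12/11 (P = 10/11 + 8/(-4) = 10*(1/11) + 8*(-1/4) = 10/11 - 2 = -12/11 ≈ -1.0909)
U(R, z) = 4 + 5*R
y(o) = -16 (y(o) = 4 + 5*(-4) = 4 - 20 = -16)
(l(E(0))*(P - y(6)))*(-26) = (3*(-12/11 - 1*(-16)))*(-26) = (3*(-12/11 + 16))*(-26) = (3*(164/11))*(-26) = (492/11)*(-26) = -12792/11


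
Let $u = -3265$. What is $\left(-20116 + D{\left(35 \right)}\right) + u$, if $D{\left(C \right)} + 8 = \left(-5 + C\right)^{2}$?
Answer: $-22489$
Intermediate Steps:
$D{\left(C \right)} = -8 + \left(-5 + C\right)^{2}$
$\left(-20116 + D{\left(35 \right)}\right) + u = \left(-20116 - \left(8 - \left(-5 + 35\right)^{2}\right)\right) - 3265 = \left(-20116 - \left(8 - 30^{2}\right)\right) - 3265 = \left(-20116 + \left(-8 + 900\right)\right) - 3265 = \left(-20116 + 892\right) - 3265 = -19224 - 3265 = -22489$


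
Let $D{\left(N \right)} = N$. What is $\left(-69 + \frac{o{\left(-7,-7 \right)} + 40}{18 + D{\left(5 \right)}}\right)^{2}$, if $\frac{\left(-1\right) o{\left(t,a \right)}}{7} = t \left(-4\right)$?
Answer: $\frac{3038049}{529} \approx 5743.0$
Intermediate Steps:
$o{\left(t,a \right)} = 28 t$ ($o{\left(t,a \right)} = - 7 t \left(-4\right) = - 7 \left(- 4 t\right) = 28 t$)
$\left(-69 + \frac{o{\left(-7,-7 \right)} + 40}{18 + D{\left(5 \right)}}\right)^{2} = \left(-69 + \frac{28 \left(-7\right) + 40}{18 + 5}\right)^{2} = \left(-69 + \frac{-196 + 40}{23}\right)^{2} = \left(-69 - \frac{156}{23}\right)^{2} = \left(- \frac{1743}{23}\right)^{2} = \frac{3038049}{529}$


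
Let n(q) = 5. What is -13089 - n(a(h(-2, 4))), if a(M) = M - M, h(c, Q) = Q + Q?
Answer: -13094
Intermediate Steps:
h(c, Q) = 2*Q
a(M) = 0
-13089 - n(a(h(-2, 4))) = -13089 - 1*5 = -13089 - 5 = -13094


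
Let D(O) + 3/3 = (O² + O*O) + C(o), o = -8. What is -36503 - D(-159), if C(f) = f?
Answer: -87056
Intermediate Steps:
D(O) = -9 + 2*O² (D(O) = -1 + ((O² + O*O) - 8) = -1 + ((O² + O²) - 8) = -1 + (2*O² - 8) = -1 + (-8 + 2*O²) = -9 + 2*O²)
-36503 - D(-159) = -36503 - (-9 + 2*(-159)²) = -36503 - (-9 + 2*25281) = -36503 - (-9 + 50562) = -36503 - 1*50553 = -36503 - 50553 = -87056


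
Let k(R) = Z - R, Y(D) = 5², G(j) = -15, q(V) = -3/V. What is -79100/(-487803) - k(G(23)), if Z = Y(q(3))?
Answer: -19433020/487803 ≈ -39.838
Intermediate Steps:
Y(D) = 25
Z = 25
k(R) = 25 - R
-79100/(-487803) - k(G(23)) = -79100/(-487803) - (25 - 1*(-15)) = -79100*(-1/487803) - (25 + 15) = 79100/487803 - 1*40 = 79100/487803 - 40 = -19433020/487803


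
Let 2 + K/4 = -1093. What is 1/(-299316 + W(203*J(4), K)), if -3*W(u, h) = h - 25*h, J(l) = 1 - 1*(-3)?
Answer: -1/334356 ≈ -2.9908e-6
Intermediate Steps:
J(l) = 4 (J(l) = 1 + 3 = 4)
K = -4380 (K = -8 + 4*(-1093) = -8 - 4372 = -4380)
W(u, h) = 8*h (W(u, h) = -(h - 25*h)/3 = -(-8)*h = 8*h)
1/(-299316 + W(203*J(4), K)) = 1/(-299316 + 8*(-4380)) = 1/(-299316 - 35040) = 1/(-334356) = -1/334356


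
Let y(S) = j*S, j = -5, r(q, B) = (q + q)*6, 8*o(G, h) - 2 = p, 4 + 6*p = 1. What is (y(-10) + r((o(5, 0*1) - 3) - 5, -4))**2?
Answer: 30625/16 ≈ 1914.1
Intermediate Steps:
p = -1/2 (p = -2/3 + (1/6)*1 = -2/3 + 1/6 = -1/2 ≈ -0.50000)
o(G, h) = 3/16 (o(G, h) = 1/4 + (1/8)*(-1/2) = 1/4 - 1/16 = 3/16)
r(q, B) = 12*q (r(q, B) = (2*q)*6 = 12*q)
y(S) = -5*S
(y(-10) + r((o(5, 0*1) - 3) - 5, -4))**2 = (-5*(-10) + 12*((3/16 - 3) - 5))**2 = (50 + 12*(-45/16 - 5))**2 = (50 + 12*(-125/16))**2 = (50 - 375/4)**2 = (-175/4)**2 = 30625/16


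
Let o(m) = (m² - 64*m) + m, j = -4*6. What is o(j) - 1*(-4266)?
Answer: 6354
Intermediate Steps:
j = -24
o(m) = m² - 63*m
o(j) - 1*(-4266) = -24*(-63 - 24) - 1*(-4266) = -24*(-87) + 4266 = 2088 + 4266 = 6354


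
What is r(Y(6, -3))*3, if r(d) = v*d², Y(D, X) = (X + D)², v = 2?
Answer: 486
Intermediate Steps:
Y(D, X) = (D + X)²
r(d) = 2*d²
r(Y(6, -3))*3 = (2*((6 - 3)²)²)*3 = (2*(3²)²)*3 = (2*9²)*3 = (2*81)*3 = 162*3 = 486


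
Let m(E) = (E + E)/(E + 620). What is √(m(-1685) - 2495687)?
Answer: I*√113226679941/213 ≈ 1579.8*I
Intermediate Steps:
m(E) = 2*E/(620 + E) (m(E) = (2*E)/(620 + E) = 2*E/(620 + E))
√(m(-1685) - 2495687) = √(2*(-1685)/(620 - 1685) - 2495687) = √(2*(-1685)/(-1065) - 2495687) = √(2*(-1685)*(-1/1065) - 2495687) = √(674/213 - 2495687) = √(-531580657/213) = I*√113226679941/213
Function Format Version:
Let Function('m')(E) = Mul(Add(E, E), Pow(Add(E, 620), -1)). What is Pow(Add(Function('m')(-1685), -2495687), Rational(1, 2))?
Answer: Mul(Rational(1, 213), I, Pow(113226679941, Rational(1, 2))) ≈ Mul(1579.8, I)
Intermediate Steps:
Function('m')(E) = Mul(2, E, Pow(Add(620, E), -1)) (Function('m')(E) = Mul(Mul(2, E), Pow(Add(620, E), -1)) = Mul(2, E, Pow(Add(620, E), -1)))
Pow(Add(Function('m')(-1685), -2495687), Rational(1, 2)) = Pow(Add(Mul(2, -1685, Pow(Add(620, -1685), -1)), -2495687), Rational(1, 2)) = Pow(Add(Mul(2, -1685, Pow(-1065, -1)), -2495687), Rational(1, 2)) = Pow(Add(Mul(2, -1685, Rational(-1, 1065)), -2495687), Rational(1, 2)) = Pow(Add(Rational(674, 213), -2495687), Rational(1, 2)) = Pow(Rational(-531580657, 213), Rational(1, 2)) = Mul(Rational(1, 213), I, Pow(113226679941, Rational(1, 2)))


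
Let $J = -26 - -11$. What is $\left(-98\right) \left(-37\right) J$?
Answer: $-54390$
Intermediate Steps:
$J = -15$ ($J = -26 + 11 = -15$)
$\left(-98\right) \left(-37\right) J = \left(-98\right) \left(-37\right) \left(-15\right) = 3626 \left(-15\right) = -54390$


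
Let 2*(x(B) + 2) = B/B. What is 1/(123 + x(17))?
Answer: 2/243 ≈ 0.0082304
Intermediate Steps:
x(B) = -3/2 (x(B) = -2 + (B/B)/2 = -2 + (½)*1 = -2 + ½ = -3/2)
1/(123 + x(17)) = 1/(123 - 3/2) = 1/(243/2) = 2/243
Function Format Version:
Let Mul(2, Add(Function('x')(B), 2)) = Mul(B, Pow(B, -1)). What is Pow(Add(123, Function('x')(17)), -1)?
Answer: Rational(2, 243) ≈ 0.0082304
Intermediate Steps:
Function('x')(B) = Rational(-3, 2) (Function('x')(B) = Add(-2, Mul(Rational(1, 2), Mul(B, Pow(B, -1)))) = Add(-2, Mul(Rational(1, 2), 1)) = Add(-2, Rational(1, 2)) = Rational(-3, 2))
Pow(Add(123, Function('x')(17)), -1) = Pow(Add(123, Rational(-3, 2)), -1) = Pow(Rational(243, 2), -1) = Rational(2, 243)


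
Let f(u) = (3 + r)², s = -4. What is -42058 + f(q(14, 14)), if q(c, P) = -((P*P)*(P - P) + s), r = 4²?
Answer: -41697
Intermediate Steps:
r = 16
q(c, P) = 4 (q(c, P) = -((P*P)*(P - P) - 4) = -(P²*0 - 4) = -(0 - 4) = -1*(-4) = 4)
f(u) = 361 (f(u) = (3 + 16)² = 19² = 361)
-42058 + f(q(14, 14)) = -42058 + 361 = -41697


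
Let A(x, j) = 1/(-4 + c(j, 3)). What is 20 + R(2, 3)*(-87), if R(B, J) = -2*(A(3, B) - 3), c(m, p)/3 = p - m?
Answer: -676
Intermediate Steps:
c(m, p) = -3*m + 3*p (c(m, p) = 3*(p - m) = -3*m + 3*p)
A(x, j) = 1/(5 - 3*j) (A(x, j) = 1/(-4 + (-3*j + 3*3)) = 1/(-4 + (-3*j + 9)) = 1/(-4 + (9 - 3*j)) = 1/(5 - 3*j))
R(B, J) = 6 + 2/(-5 + 3*B) (R(B, J) = -2*(-1/(-5 + 3*B) - 3) = -2*(-3 - 1/(-5 + 3*B)) = 6 + 2/(-5 + 3*B))
20 + R(2, 3)*(-87) = 20 + (2*(-14 + 9*2)/(-5 + 3*2))*(-87) = 20 + (2*(-14 + 18)/(-5 + 6))*(-87) = 20 + (2*4/1)*(-87) = 20 + (2*1*4)*(-87) = 20 + 8*(-87) = 20 - 696 = -676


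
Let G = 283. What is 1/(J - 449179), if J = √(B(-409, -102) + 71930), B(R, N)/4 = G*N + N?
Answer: -449179/201761817983 - I*√43942/201761817983 ≈ -2.2263e-6 - 1.039e-9*I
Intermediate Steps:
B(R, N) = 1136*N (B(R, N) = 4*(283*N + N) = 4*(284*N) = 1136*N)
J = I*√43942 (J = √(1136*(-102) + 71930) = √(-115872 + 71930) = √(-43942) = I*√43942 ≈ 209.62*I)
1/(J - 449179) = 1/(I*√43942 - 449179) = 1/(-449179 + I*√43942)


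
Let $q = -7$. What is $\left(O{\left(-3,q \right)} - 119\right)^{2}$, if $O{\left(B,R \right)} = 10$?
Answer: $11881$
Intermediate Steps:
$\left(O{\left(-3,q \right)} - 119\right)^{2} = \left(10 - 119\right)^{2} = \left(-109\right)^{2} = 11881$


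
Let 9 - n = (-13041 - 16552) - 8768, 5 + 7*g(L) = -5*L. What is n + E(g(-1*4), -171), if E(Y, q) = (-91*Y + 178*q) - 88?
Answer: 7649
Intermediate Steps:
g(L) = -5/7 - 5*L/7 (g(L) = -5/7 + (-5*L)/7 = -5/7 - 5*L/7)
E(Y, q) = -88 - 91*Y + 178*q
n = 38370 (n = 9 - ((-13041 - 16552) - 8768) = 9 - (-29593 - 8768) = 9 - 1*(-38361) = 9 + 38361 = 38370)
n + E(g(-1*4), -171) = 38370 + (-88 - 91*(-5/7 - (-5)*4/7) + 178*(-171)) = 38370 + (-88 - 91*(-5/7 - 5/7*(-4)) - 30438) = 38370 + (-88 - 91*(-5/7 + 20/7) - 30438) = 38370 + (-88 - 91*15/7 - 30438) = 38370 + (-88 - 195 - 30438) = 38370 - 30721 = 7649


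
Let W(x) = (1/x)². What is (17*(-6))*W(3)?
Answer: -34/3 ≈ -11.333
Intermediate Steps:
W(x) = x⁻²
(17*(-6))*W(3) = (17*(-6))/3² = -102*⅑ = -34/3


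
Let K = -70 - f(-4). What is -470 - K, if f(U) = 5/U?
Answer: -1605/4 ≈ -401.25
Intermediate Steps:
K = -275/4 (K = -70 - 5/(-4) = -70 - 5*(-1)/4 = -70 - 1*(-5/4) = -70 + 5/4 = -275/4 ≈ -68.750)
-470 - K = -470 - 1*(-275/4) = -470 + 275/4 = -1605/4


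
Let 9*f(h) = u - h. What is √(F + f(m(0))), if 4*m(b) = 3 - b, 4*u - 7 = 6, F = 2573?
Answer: √92638/6 ≈ 50.727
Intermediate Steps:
u = 13/4 (u = 7/4 + (¼)*6 = 7/4 + 3/2 = 13/4 ≈ 3.2500)
m(b) = ¾ - b/4 (m(b) = (3 - b)/4 = ¾ - b/4)
f(h) = 13/36 - h/9 (f(h) = (13/4 - h)/9 = 13/36 - h/9)
√(F + f(m(0))) = √(2573 + (13/36 - (¾ - ¼*0)/9)) = √(2573 + (13/36 - (¾ + 0)/9)) = √(2573 + (13/36 - ⅑*¾)) = √(2573 + (13/36 - 1/12)) = √(2573 + 5/18) = √(46319/18) = √92638/6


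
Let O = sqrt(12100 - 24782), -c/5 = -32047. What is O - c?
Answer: -160235 + I*sqrt(12682) ≈ -1.6024e+5 + 112.61*I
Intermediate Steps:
c = 160235 (c = -5*(-32047) = 160235)
O = I*sqrt(12682) (O = sqrt(-12682) = I*sqrt(12682) ≈ 112.61*I)
O - c = I*sqrt(12682) - 1*160235 = I*sqrt(12682) - 160235 = -160235 + I*sqrt(12682)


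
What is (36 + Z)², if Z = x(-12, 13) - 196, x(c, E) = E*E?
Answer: 81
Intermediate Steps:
x(c, E) = E²
Z = -27 (Z = 13² - 196 = 169 - 196 = -27)
(36 + Z)² = (36 - 27)² = 9² = 81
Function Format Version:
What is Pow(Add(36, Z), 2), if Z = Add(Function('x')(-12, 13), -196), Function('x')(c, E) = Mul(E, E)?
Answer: 81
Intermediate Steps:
Function('x')(c, E) = Pow(E, 2)
Z = -27 (Z = Add(Pow(13, 2), -196) = Add(169, -196) = -27)
Pow(Add(36, Z), 2) = Pow(Add(36, -27), 2) = Pow(9, 2) = 81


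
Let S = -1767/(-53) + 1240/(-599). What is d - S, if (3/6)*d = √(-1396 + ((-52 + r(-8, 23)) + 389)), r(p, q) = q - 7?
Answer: -992713/31747 + 2*I*√1043 ≈ -31.27 + 64.591*I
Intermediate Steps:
r(p, q) = -7 + q
S = 992713/31747 (S = -1767*(-1/53) + 1240*(-1/599) = 1767/53 - 1240/599 = 992713/31747 ≈ 31.270)
d = 2*I*√1043 (d = 2*√(-1396 + ((-52 + (-7 + 23)) + 389)) = 2*√(-1396 + ((-52 + 16) + 389)) = 2*√(-1396 + (-36 + 389)) = 2*√(-1396 + 353) = 2*√(-1043) = 2*(I*√1043) = 2*I*√1043 ≈ 64.591*I)
d - S = 2*I*√1043 - 1*992713/31747 = 2*I*√1043 - 992713/31747 = -992713/31747 + 2*I*√1043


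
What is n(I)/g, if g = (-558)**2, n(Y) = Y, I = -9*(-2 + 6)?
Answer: -1/8649 ≈ -0.00011562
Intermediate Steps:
I = -36 (I = -9*4 = -36)
g = 311364
n(I)/g = -36/311364 = -36*1/311364 = -1/8649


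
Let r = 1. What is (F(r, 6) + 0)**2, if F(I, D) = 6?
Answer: 36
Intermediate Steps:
(F(r, 6) + 0)**2 = (6 + 0)**2 = 6**2 = 36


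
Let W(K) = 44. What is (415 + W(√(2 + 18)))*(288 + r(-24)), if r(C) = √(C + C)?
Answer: 132192 + 1836*I*√3 ≈ 1.3219e+5 + 3180.0*I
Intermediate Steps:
r(C) = √2*√C (r(C) = √(2*C) = √2*√C)
(415 + W(√(2 + 18)))*(288 + r(-24)) = (415 + 44)*(288 + √2*√(-24)) = 459*(288 + √2*(2*I*√6)) = 459*(288 + 4*I*√3) = 132192 + 1836*I*√3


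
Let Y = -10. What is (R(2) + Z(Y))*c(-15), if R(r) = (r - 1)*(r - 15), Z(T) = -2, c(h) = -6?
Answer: 90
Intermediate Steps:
R(r) = (-1 + r)*(-15 + r)
(R(2) + Z(Y))*c(-15) = ((15 + 2**2 - 16*2) - 2)*(-6) = ((15 + 4 - 32) - 2)*(-6) = (-13 - 2)*(-6) = -15*(-6) = 90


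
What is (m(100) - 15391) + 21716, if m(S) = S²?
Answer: 16325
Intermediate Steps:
(m(100) - 15391) + 21716 = (100² - 15391) + 21716 = (10000 - 15391) + 21716 = -5391 + 21716 = 16325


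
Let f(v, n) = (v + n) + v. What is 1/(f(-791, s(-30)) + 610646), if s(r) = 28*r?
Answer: 1/608224 ≈ 1.6441e-6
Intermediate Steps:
f(v, n) = n + 2*v (f(v, n) = (n + v) + v = n + 2*v)
1/(f(-791, s(-30)) + 610646) = 1/((28*(-30) + 2*(-791)) + 610646) = 1/((-840 - 1582) + 610646) = 1/(-2422 + 610646) = 1/608224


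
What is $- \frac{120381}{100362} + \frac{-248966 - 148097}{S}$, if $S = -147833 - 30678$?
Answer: $\frac{6120234705}{5971906994} \approx 1.0248$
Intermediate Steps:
$S = -178511$
$- \frac{120381}{100362} + \frac{-248966 - 148097}{S} = - \frac{120381}{100362} + \frac{-248966 - 148097}{-178511} = \left(-120381\right) \frac{1}{100362} + \left(-248966 - 148097\right) \left(- \frac{1}{178511}\right) = - \frac{40127}{33454} - - \frac{397063}{178511} = - \frac{40127}{33454} + \frac{397063}{178511} = \frac{6120234705}{5971906994}$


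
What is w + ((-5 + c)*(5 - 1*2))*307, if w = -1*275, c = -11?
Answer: -15011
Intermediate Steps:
w = -275
w + ((-5 + c)*(5 - 1*2))*307 = -275 + ((-5 - 11)*(5 - 1*2))*307 = -275 - 16*(5 - 2)*307 = -275 - 16*3*307 = -275 - 48*307 = -275 - 14736 = -15011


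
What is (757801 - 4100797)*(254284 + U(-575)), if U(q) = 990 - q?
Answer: -855302183604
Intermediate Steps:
(757801 - 4100797)*(254284 + U(-575)) = (757801 - 4100797)*(254284 + (990 - 1*(-575))) = -3342996*(254284 + (990 + 575)) = -3342996*(254284 + 1565) = -3342996*255849 = -855302183604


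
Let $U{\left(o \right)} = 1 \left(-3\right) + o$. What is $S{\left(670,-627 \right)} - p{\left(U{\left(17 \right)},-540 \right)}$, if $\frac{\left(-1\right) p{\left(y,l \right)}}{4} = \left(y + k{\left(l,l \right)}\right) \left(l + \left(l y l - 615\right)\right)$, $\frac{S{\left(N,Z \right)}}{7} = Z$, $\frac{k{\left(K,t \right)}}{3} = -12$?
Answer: $-359153949$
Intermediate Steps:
$k{\left(K,t \right)} = -36$ ($k{\left(K,t \right)} = 3 \left(-12\right) = -36$)
$S{\left(N,Z \right)} = 7 Z$
$U{\left(o \right)} = -3 + o$
$p{\left(y,l \right)} = - 4 \left(-36 + y\right) \left(-615 + l + y l^{2}\right)$ ($p{\left(y,l \right)} = - 4 \left(y - 36\right) \left(l + \left(l y l - 615\right)\right) = - 4 \left(-36 + y\right) \left(l + \left(y l^{2} - 615\right)\right) = - 4 \left(-36 + y\right) \left(l + \left(-615 + y l^{2}\right)\right) = - 4 \left(-36 + y\right) \left(-615 + l + y l^{2}\right)$)
$S{\left(670,-627 \right)} - p{\left(U{\left(17 \right)},-540 \right)} = 7 \left(-627\right) - \left(-88560 + 144 \left(-540\right) + 2460 \left(-3 + 17\right) - - 2160 \left(-3 + 17\right) - 4 \left(-540\right)^{2} \left(-3 + 17\right)^{2} + 144 \left(-3 + 17\right) \left(-540\right)^{2}\right) = -4389 - \left(-88560 - 77760 + 2460 \cdot 14 - \left(-2160\right) 14 - 1166400 \cdot 14^{2} + 144 \cdot 14 \cdot 291600\right) = -4389 - \left(-88560 - 77760 + 34440 + 30240 - 1166400 \cdot 196 + 587865600\right) = -4389 - \left(-88560 - 77760 + 34440 + 30240 - 228614400 + 587865600\right) = -4389 - 359149560 = -359153949$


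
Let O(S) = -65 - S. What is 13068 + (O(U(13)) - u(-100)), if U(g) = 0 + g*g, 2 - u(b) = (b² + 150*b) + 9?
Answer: 7841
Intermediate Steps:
u(b) = -7 - b² - 150*b (u(b) = 2 - ((b² + 150*b) + 9) = 2 - (9 + b² + 150*b) = 2 + (-9 - b² - 150*b) = -7 - b² - 150*b)
U(g) = g² (U(g) = 0 + g² = g²)
13068 + (O(U(13)) - u(-100)) = 13068 + ((-65 - 1*13²) - (-7 - 1*(-100)² - 150*(-100))) = 13068 + ((-65 - 1*169) - (-7 - 1*10000 + 15000)) = 13068 + ((-65 - 169) - (-7 - 10000 + 15000)) = 13068 + (-234 - 1*4993) = 13068 + (-234 - 4993) = 13068 - 5227 = 7841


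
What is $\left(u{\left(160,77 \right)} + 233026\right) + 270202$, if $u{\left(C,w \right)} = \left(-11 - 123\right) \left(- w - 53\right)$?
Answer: $520648$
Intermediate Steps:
$u{\left(C,w \right)} = 7102 + 134 w$ ($u{\left(C,w \right)} = - 134 \left(-53 - w\right) = 7102 + 134 w$)
$\left(u{\left(160,77 \right)} + 233026\right) + 270202 = \left(\left(7102 + 134 \cdot 77\right) + 233026\right) + 270202 = \left(\left(7102 + 10318\right) + 233026\right) + 270202 = \left(17420 + 233026\right) + 270202 = 250446 + 270202 = 520648$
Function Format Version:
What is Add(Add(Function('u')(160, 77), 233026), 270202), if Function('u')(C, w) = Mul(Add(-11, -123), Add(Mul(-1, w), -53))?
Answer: 520648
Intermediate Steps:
Function('u')(C, w) = Add(7102, Mul(134, w)) (Function('u')(C, w) = Mul(-134, Add(-53, Mul(-1, w))) = Add(7102, Mul(134, w)))
Add(Add(Function('u')(160, 77), 233026), 270202) = Add(Add(Add(7102, Mul(134, 77)), 233026), 270202) = Add(Add(Add(7102, 10318), 233026), 270202) = Add(Add(17420, 233026), 270202) = Add(250446, 270202) = 520648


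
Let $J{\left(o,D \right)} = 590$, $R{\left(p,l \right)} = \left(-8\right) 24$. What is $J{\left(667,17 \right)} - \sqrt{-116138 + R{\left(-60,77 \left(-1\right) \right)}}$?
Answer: $590 - i \sqrt{116330} \approx 590.0 - 341.07 i$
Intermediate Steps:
$R{\left(p,l \right)} = -192$
$J{\left(667,17 \right)} - \sqrt{-116138 + R{\left(-60,77 \left(-1\right) \right)}} = 590 - \sqrt{-116138 - 192} = 590 - \sqrt{-116330} = 590 - i \sqrt{116330}$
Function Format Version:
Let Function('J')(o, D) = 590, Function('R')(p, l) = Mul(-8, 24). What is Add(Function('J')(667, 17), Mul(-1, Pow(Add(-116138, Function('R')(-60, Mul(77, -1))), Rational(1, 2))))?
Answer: Add(590, Mul(-1, I, Pow(116330, Rational(1, 2)))) ≈ Add(590.00, Mul(-341.07, I))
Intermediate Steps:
Function('R')(p, l) = -192
Add(Function('J')(667, 17), Mul(-1, Pow(Add(-116138, Function('R')(-60, Mul(77, -1))), Rational(1, 2)))) = Add(590, Mul(-1, Pow(Add(-116138, -192), Rational(1, 2)))) = Add(590, Mul(-1, Pow(-116330, Rational(1, 2)))) = Add(590, Mul(-1, Mul(I, Pow(116330, Rational(1, 2))))) = Add(590, Mul(-1, I, Pow(116330, Rational(1, 2))))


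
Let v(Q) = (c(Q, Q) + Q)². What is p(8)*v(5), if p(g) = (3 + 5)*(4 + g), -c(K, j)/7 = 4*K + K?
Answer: 2774400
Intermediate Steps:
c(K, j) = -35*K (c(K, j) = -7*(4*K + K) = -35*K)
p(g) = 32 + 8*g (p(g) = 8*(4 + g) = 32 + 8*g)
v(Q) = 1156*Q² (v(Q) = (-35*Q + Q)² = (-34*Q)² = 1156*Q²)
p(8)*v(5) = (32 + 8*8)*(1156*5²) = (32 + 64)*(1156*25) = 96*28900 = 2774400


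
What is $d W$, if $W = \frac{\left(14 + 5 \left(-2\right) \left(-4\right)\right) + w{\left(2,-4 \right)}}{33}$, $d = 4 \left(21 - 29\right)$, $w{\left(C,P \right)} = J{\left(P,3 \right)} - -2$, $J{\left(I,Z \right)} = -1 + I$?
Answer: $- \frac{544}{11} \approx -49.455$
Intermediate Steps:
$w{\left(C,P \right)} = 1 + P$ ($w{\left(C,P \right)} = \left(-1 + P\right) - -2 = \left(-1 + P\right) + 2 = 1 + P$)
$d = -32$ ($d = 4 \left(-8\right) = -32$)
$W = \frac{17}{11}$ ($W = \frac{\left(14 + 5 \left(-2\right) \left(-4\right)\right) + \left(1 - 4\right)}{33} = \left(\left(14 - -40\right) - 3\right) \frac{1}{33} = \left(\left(14 + 40\right) - 3\right) \frac{1}{33} = \left(54 - 3\right) \frac{1}{33} = 51 \cdot \frac{1}{33} = \frac{17}{11} \approx 1.5455$)
$d W = \left(-32\right) \frac{17}{11} = - \frac{544}{11}$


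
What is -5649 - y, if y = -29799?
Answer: 24150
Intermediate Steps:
-5649 - y = -5649 - 1*(-29799) = -5649 + 29799 = 24150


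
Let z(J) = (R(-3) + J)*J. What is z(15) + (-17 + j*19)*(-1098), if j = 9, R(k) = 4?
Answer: -168807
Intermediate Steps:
z(J) = J*(4 + J) (z(J) = (4 + J)*J = J*(4 + J))
z(15) + (-17 + j*19)*(-1098) = 15*(4 + 15) + (-17 + 9*19)*(-1098) = 15*19 + (-17 + 171)*(-1098) = 285 + 154*(-1098) = 285 - 169092 = -168807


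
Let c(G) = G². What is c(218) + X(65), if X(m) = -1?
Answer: 47523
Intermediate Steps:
c(218) + X(65) = 218² - 1 = 47524 - 1 = 47523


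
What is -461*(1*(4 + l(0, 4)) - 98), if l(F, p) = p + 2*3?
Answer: 38724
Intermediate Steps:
l(F, p) = 6 + p (l(F, p) = p + 6 = 6 + p)
-461*(1*(4 + l(0, 4)) - 98) = -461*(1*(4 + (6 + 4)) - 98) = -461*(1*(4 + 10) - 98) = -461*(1*14 - 98) = -461*(14 - 98) = -461*(-84) = 38724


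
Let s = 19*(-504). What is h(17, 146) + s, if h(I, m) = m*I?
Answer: -7094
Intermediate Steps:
s = -9576
h(I, m) = I*m
h(17, 146) + s = 17*146 - 9576 = 2482 - 9576 = -7094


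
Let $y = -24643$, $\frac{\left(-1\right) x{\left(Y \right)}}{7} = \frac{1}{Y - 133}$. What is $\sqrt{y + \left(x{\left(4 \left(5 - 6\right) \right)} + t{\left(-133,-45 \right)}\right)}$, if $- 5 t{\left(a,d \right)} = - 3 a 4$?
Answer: $\frac{568 i \sqrt{36305}}{685} \approx 157.99 i$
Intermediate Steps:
$t{\left(a,d \right)} = \frac{12 a}{5}$ ($t{\left(a,d \right)} = - \frac{- 3 a 4}{5} = - \frac{\left(-12\right) a}{5} = \frac{12 a}{5}$)
$x{\left(Y \right)} = - \frac{7}{-133 + Y}$ ($x{\left(Y \right)} = - \frac{7}{Y - 133} = - \frac{7}{-133 + Y}$)
$\sqrt{y + \left(x{\left(4 \left(5 - 6\right) \right)} + t{\left(-133,-45 \right)}\right)} = \sqrt{-24643 - \left(\frac{1596}{5} + \frac{7}{-133 + 4 \left(5 - 6\right)}\right)} = \sqrt{-24643 - \left(\frac{1596}{5} + \frac{7}{-133 + 4 \left(-1\right)}\right)} = \sqrt{-24643 - \left(\frac{1596}{5} + \frac{7}{-133 - 4}\right)} = \sqrt{-24643 - \left(\frac{1596}{5} + \frac{7}{-137}\right)} = \sqrt{-24643 - \frac{218617}{685}} = \sqrt{- \frac{17099072}{685}} = \frac{568 i \sqrt{36305}}{685}$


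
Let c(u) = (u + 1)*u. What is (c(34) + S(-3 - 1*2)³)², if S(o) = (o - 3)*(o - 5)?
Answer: 263363976100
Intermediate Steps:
c(u) = u*(1 + u) (c(u) = (1 + u)*u = u*(1 + u))
S(o) = (-5 + o)*(-3 + o) (S(o) = (-3 + o)*(-5 + o) = (-5 + o)*(-3 + o))
(c(34) + S(-3 - 1*2)³)² = (34*(1 + 34) + (15 + (-3 - 1*2)² - 8*(-3 - 1*2))³)² = (34*35 + (15 + (-3 - 2)² - 8*(-3 - 2))³)² = (1190 + (15 + (-5)² - 8*(-5))³)² = (1190 + (15 + 25 + 40)³)² = (1190 + 80³)² = (1190 + 512000)² = 513190² = 263363976100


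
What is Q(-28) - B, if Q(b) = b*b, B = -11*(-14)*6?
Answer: -140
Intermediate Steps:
B = 924 (B = 154*6 = 924)
Q(b) = b²
Q(-28) - B = (-28)² - 1*924 = 784 - 924 = -140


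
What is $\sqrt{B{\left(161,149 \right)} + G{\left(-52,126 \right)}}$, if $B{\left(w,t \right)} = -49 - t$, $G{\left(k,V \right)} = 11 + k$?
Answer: $i \sqrt{239} \approx 15.46 i$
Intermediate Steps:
$\sqrt{B{\left(161,149 \right)} + G{\left(-52,126 \right)}} = \sqrt{\left(-49 - 149\right) + \left(11 - 52\right)} = \sqrt{\left(-49 - 149\right) - 41} = \sqrt{-198 - 41} = \sqrt{-239} = i \sqrt{239}$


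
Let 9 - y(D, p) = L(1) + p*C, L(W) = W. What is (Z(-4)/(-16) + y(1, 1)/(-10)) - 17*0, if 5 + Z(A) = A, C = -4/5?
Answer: -127/400 ≈ -0.31750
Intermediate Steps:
C = -⅘ (C = -4*⅕ = -⅘ ≈ -0.80000)
Z(A) = -5 + A
y(D, p) = 8 + 4*p/5 (y(D, p) = 9 - (1 + p*(-⅘)) = 9 - (1 - 4*p/5) = 9 + (-1 + 4*p/5) = 8 + 4*p/5)
(Z(-4)/(-16) + y(1, 1)/(-10)) - 17*0 = ((-5 - 4)/(-16) + (8 + (⅘)*1)/(-10)) - 17*0 = (-9*(-1/16) + (8 + ⅘)*(-⅒)) + 0 = (9/16 + (44/5)*(-⅒)) + 0 = (9/16 - 22/25) + 0 = -127/400 + 0 = -127/400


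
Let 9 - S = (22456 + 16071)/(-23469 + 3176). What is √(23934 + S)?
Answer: √9860649271018/20293 ≈ 154.74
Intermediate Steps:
S = 221164/20293 (S = 9 - (22456 + 16071)/(-23469 + 3176) = 9 - 38527/(-20293) = 9 - 38527*(-1)/20293 = 9 - 1*(-38527/20293) = 9 + 38527/20293 = 221164/20293 ≈ 10.899)
√(23934 + S) = √(23934 + 221164/20293) = √(485913826/20293) = √9860649271018/20293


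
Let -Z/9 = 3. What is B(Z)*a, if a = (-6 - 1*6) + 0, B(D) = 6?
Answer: -72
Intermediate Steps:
Z = -27 (Z = -9*3 = -27)
a = -12 (a = (-6 - 6) + 0 = -12 + 0 = -12)
B(Z)*a = 6*(-12) = -72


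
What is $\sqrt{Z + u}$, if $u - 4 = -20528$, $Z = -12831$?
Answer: $i \sqrt{33355} \approx 182.63 i$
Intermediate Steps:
$u = -20524$ ($u = 4 - 20528 = -20524$)
$\sqrt{Z + u} = \sqrt{-12831 - 20524} = \sqrt{-33355} = i \sqrt{33355}$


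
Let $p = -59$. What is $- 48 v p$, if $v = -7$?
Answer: $-19824$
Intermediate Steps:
$- 48 v p = \left(-48\right) \left(-7\right) \left(-59\right) = 336 \left(-59\right) = -19824$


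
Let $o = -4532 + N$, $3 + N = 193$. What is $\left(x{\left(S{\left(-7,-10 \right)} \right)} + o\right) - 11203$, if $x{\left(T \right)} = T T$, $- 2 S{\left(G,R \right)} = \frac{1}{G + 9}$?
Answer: $- \frac{248719}{16} \approx -15545.0$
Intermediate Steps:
$N = 190$ ($N = -3 + 193 = 190$)
$S{\left(G,R \right)} = - \frac{1}{2 \left(9 + G\right)}$ ($S{\left(G,R \right)} = - \frac{1}{2 \left(G + 9\right)} = - \frac{1}{2 \left(9 + G\right)}$)
$x{\left(T \right)} = T^{2}$
$o = -4342$ ($o = -4532 + 190 = -4342$)
$\left(x{\left(S{\left(-7,-10 \right)} \right)} + o\right) - 11203 = \left(\left(- \frac{1}{18 + 2 \left(-7\right)}\right)^{2} - 4342\right) - 11203 = \left(\left(- \frac{1}{18 - 14}\right)^{2} - 4342\right) - 11203 = \left(\left(- \frac{1}{4}\right)^{2} - 4342\right) - 11203 = \left(\frac{1}{16} - 4342\right) - 11203 = - \frac{69471}{16} - 11203 = - \frac{248719}{16}$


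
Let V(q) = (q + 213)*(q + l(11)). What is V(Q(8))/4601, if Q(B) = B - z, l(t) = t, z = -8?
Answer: 6183/4601 ≈ 1.3438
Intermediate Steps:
Q(B) = 8 + B (Q(B) = B - 1*(-8) = B + 8 = 8 + B)
V(q) = (11 + q)*(213 + q) (V(q) = (q + 213)*(q + 11) = (213 + q)*(11 + q) = (11 + q)*(213 + q))
V(Q(8))/4601 = (2343 + (8 + 8)² + 224*(8 + 8))/4601 = (2343 + 16² + 224*16)*(1/4601) = (2343 + 256 + 3584)*(1/4601) = 6183*(1/4601) = 6183/4601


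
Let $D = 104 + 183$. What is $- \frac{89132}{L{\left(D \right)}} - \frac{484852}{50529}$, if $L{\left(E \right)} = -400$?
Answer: $\frac{1077452507}{5052900} \approx 213.23$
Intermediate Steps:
$D = 287$
$- \frac{89132}{L{\left(D \right)}} - \frac{484852}{50529} = - \frac{89132}{-400} - \frac{484852}{50529} = \left(-89132\right) \left(- \frac{1}{400}\right) - \frac{484852}{50529} = \frac{22283}{100} - \frac{484852}{50529} = \frac{1077452507}{5052900}$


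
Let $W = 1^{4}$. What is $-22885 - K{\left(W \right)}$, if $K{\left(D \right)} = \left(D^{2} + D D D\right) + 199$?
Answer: $-23086$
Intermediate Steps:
$W = 1$
$K{\left(D \right)} = 199 + D^{2} + D^{3}$ ($K{\left(D \right)} = \left(D^{2} + D^{2} D\right) + 199 = \left(D^{2} + D^{3}\right) + 199 = 199 + D^{2} + D^{3}$)
$-22885 - K{\left(W \right)} = -22885 - \left(199 + 1^{2} + 1^{3}\right) = -22885 - \left(199 + 1 + 1\right) = -22885 - 201 = -23086$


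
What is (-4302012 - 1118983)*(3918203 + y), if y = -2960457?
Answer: -5191936277270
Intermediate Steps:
(-4302012 - 1118983)*(3918203 + y) = (-4302012 - 1118983)*(3918203 - 2960457) = -5420995*957746 = -5191936277270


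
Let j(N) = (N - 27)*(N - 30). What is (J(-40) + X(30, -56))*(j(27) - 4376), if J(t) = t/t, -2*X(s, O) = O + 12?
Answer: -100648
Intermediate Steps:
X(s, O) = -6 - O/2 (X(s, O) = -(O + 12)/2 = -(12 + O)/2 = -6 - O/2)
j(N) = (-30 + N)*(-27 + N) (j(N) = (-27 + N)*(-30 + N) = (-30 + N)*(-27 + N))
J(t) = 1
(J(-40) + X(30, -56))*(j(27) - 4376) = (1 + (-6 - ½*(-56)))*((810 + 27² - 57*27) - 4376) = (1 + (-6 + 28))*((810 + 729 - 1539) - 4376) = (1 + 22)*(0 - 4376) = 23*(-4376) = -100648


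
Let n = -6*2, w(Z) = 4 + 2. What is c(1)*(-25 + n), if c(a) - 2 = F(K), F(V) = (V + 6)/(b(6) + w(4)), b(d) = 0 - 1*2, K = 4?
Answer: -333/2 ≈ -166.50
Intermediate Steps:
b(d) = -2 (b(d) = 0 - 2 = -2)
w(Z) = 6
F(V) = 3/2 + V/4 (F(V) = (V + 6)/(-2 + 6) = (6 + V)/4 = (6 + V)*(1/4) = 3/2 + V/4)
c(a) = 9/2 (c(a) = 2 + (3/2 + (1/4)*4) = 2 + (3/2 + 1) = 2 + 5/2 = 9/2)
n = -12
c(1)*(-25 + n) = 9*(-25 - 12)/2 = (9/2)*(-37) = -333/2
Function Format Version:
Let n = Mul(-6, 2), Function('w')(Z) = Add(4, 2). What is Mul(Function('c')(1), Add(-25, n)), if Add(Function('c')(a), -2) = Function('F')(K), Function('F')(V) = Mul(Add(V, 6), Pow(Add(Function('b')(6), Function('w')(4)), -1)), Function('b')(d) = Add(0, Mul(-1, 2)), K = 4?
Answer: Rational(-333, 2) ≈ -166.50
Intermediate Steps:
Function('b')(d) = -2 (Function('b')(d) = Add(0, -2) = -2)
Function('w')(Z) = 6
Function('F')(V) = Add(Rational(3, 2), Mul(Rational(1, 4), V)) (Function('F')(V) = Mul(Add(V, 6), Pow(Add(-2, 6), -1)) = Mul(Add(6, V), Pow(4, -1)) = Mul(Add(6, V), Rational(1, 4)) = Add(Rational(3, 2), Mul(Rational(1, 4), V)))
Function('c')(a) = Rational(9, 2) (Function('c')(a) = Add(2, Add(Rational(3, 2), Mul(Rational(1, 4), 4))) = Add(2, Add(Rational(3, 2), 1)) = Add(2, Rational(5, 2)) = Rational(9, 2))
n = -12
Mul(Function('c')(1), Add(-25, n)) = Mul(Rational(9, 2), Add(-25, -12)) = Mul(Rational(9, 2), -37) = Rational(-333, 2)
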